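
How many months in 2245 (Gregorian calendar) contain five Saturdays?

4

A month of length L has five Saturdays iff its first Saturday is on day ≤ L−28 (so day 1–3 in a 31-day month, 1–2 in a 30-day month, day 1 in a leap February).
Checking each month of 2245: Jan starts Wed (31d); Feb starts Sat (28d); Mar starts Sat (31d) ✓; Apr starts Tue (30d); May starts Thu (31d) ✓; Jun starts Sun (30d); Jul starts Tue (31d); Aug starts Fri (31d) ✓; Sep starts Mon (30d); Oct starts Wed (31d); Nov starts Sat (30d) ✓; Dec starts Mon (31d).
Five-Saturday months: March, May, August, November → 4.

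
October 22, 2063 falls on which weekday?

January 1, 2063 is a Monday.
October 22 is day 295 of the year, i.e. 294 days after Jan 1.
294 mod 7 = 0, so advance 0 weekdays from Monday: Monday.

Monday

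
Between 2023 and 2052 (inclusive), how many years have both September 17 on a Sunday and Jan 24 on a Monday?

1

Check each year's weekday for September 17 and Jan 24:
  2023: Sun/Tue  2024: Tue/Wed  2025: Wed/Fri  2026: Thu/Sat  2027: Fri/Sun  2028: Sun/Mon ✓  2029: Mon/Wed  2030: Tue/Thu  2031: Wed/Fri  2032: Fri/Sat  2033: Sat/Mon  2034: Sun/Tue  2035: Mon/Wed  2036: Wed/Thu  2037: Thu/Sat  2038: Fri/Sun  2039: Sat/Mon  2040: Mon/Tue  2041: Tue/Thu  2042: Wed/Fri  2043: Thu/Sat  2044: Sat/Sun  2045: Sun/Tue  2046: Mon/Wed  2047: Tue/Thu  2048: Thu/Fri  2049: Fri/Sun  2050: Sat/Mon  2051: Sun/Tue  2052: Tue/Wed
Both conditions hold in: 2028 — 1.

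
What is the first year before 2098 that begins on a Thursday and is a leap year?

2088

Jan 1 advances by 2 weekdays after a leap year and by 1 after a common year.
2098: Jan 1 is Wednesday.
2097: Tuesday
2096: Sunday (leap)
2095: Saturday
2094: Friday
2093: Thursday
2092: Tuesday (leap)
2091: Monday
2090: Sunday
2089: Saturday
2088: Thursday (leap)
2088 begins on a Thursday and is a leap year.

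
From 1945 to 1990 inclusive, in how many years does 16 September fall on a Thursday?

6

Track 16 September's weekday year by year (advancing +1, or +2 across a Feb 29):
  1945: Sun  1946: Mon (+1)  1947: Tue (+1)  1948: Thu (+2) ✓  1949: Fri (+1)
  1950: Sat (+1)  1951: Sun (+1)  1952: Tue (+2)  1953: Wed (+1)  1954: Thu (+1) ✓
  1955: Fri (+1)  1956: Sun (+2)  1957: Mon (+1)  1958: Tue (+1)  … (18 more years) …
  1977: Fri (+1)  1978: Sat (+1)  1979: Sun (+1)  1980: Tue (+2)  1981: Wed (+1)
  1982: Thu (+1) ✓  1983: Fri (+1)  1984: Sun (+2)  1985: Mon (+1)  1986: Tue (+1)
  1987: Wed (+1)  1988: Fri (+2)  1989: Sat (+1)  1990: Sun (+1)
Thursday years: 1948, 1954, 1965, 1971, 1976, 1982 — 6 in total.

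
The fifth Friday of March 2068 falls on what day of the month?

30

March 1, 2068 is a Thursday, so the first Friday is the 2nd.
The fifth Friday is 2 + 28 = 30.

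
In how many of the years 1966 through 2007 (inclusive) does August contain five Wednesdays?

19

August has 31 days; it has five Wednesdays when Wednesday falls among the first (month-length − 28) days — i.e. when August 1 is one of Wednesday/Tuesday/Monday.
August 1 by year: 1966:Mon✓ 1967:Tue✓ 1968:Thu 1969:Fri 1970:Sat 1971:Sun 1972:Tue✓ 1973:Wed✓ 1974:Thu 1975:Fri 1976:Sun 1977:Mon✓ 1978:Tue✓ 1979:Wed✓ 1980:Fri …(12 more)… 1993:Sun 1994:Mon✓ 1995:Tue✓ 1996:Thu 1997:Fri 1998:Sat 1999:Sun 2000:Tue✓ 2001:Wed✓ 2002:Thu 2003:Fri 2004:Sun 2005:Mon✓ 2006:Tue✓ 2007:Wed✓
Years with five Wednesdays: 1966, 1967, 1972, 1973, 1977, 1978, 1979, 1983, 1984, 1988, 1989, 1990, 1994, 1995, 2000, 2001, 2005, 2006, 2007 → 19.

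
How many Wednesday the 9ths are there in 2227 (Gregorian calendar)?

Check the 9th of each month of 2227: Jan 9: Tue, Feb 9: Fri, Mar 9: Fri, Apr 9: Mon, May 9: Wed, Jun 9: Sat, Jul 9: Mon, Aug 9: Thu, Sep 9: Sun, Oct 9: Tue, Nov 9: Fri, Dec 9: Sun.
Wednesday occurs in May — 1 month.

1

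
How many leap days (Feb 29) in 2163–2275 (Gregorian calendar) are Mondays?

5

Leap years in 2163–2275: 27 of them.
Feb 29 weekday advances by 5 (mod 7) from one leap year to the next four years later (or differs when a century non-leap intervenes).
Leap-day weekdays: 2164:Wed 2168:Mon✓ 2172:Sat 2176:Thu 2180:Tue 2184:Sun 2188:Fri 2192:Wed 2196:Mon✓ 2204:Wed 2208:Mon✓ 2212:Sat 2216:Thu 2220:Tue 2224:Sun 2228:Fri 2232:Wed 2236:Mon✓ 2240:Sat 2244:Thu 2248:Tue 2252:Sun 2256:Fri 2260:Wed 2264:Mon✓ 2268:Sat 2272:Thu
Monday: 2168, 2196, 2208, 2236, 2264 → 5.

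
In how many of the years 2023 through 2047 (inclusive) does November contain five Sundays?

November has 30 days; it has five Sundays when Sunday falls among the first (month-length − 28) days — i.e. when November 1 is one of Sunday/Saturday.
November 1 by year: 2023:Wed 2024:Fri 2025:Sat✓ 2026:Sun✓ 2027:Mon 2028:Wed 2029:Thu 2030:Fri 2031:Sat✓ 2032:Mon 2033:Tue 2034:Wed 2035:Thu 2036:Sat✓ 2037:Sun✓ 2038:Mon 2039:Tue 2040:Thu 2041:Fri 2042:Sat✓ 2043:Sun✓ 2044:Tue 2045:Wed 2046:Thu 2047:Fri
Years with five Sundays: 2025, 2026, 2031, 2036, 2037, 2042, 2043 → 7.

7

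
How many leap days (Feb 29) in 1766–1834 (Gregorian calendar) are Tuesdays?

Leap years in 1766–1834: 16 of them.
Feb 29 weekday advances by 5 (mod 7) from one leap year to the next four years later (or differs when a century non-leap intervenes).
Leap-day weekdays: 1768:Mon 1772:Sat 1776:Thu 1780:Tue✓ 1784:Sun 1788:Fri 1792:Wed 1796:Mon 1804:Wed 1808:Mon 1812:Sat 1816:Thu 1820:Tue✓ 1824:Sun 1828:Fri 1832:Wed
Tuesday: 1780, 1820 → 2.

2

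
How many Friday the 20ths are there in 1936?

2

Check the 20th of each month of 1936: Jan 20: Mon, Feb 20: Thu, Mar 20: Fri, Apr 20: Mon, May 20: Wed, Jun 20: Sat, Jul 20: Mon, Aug 20: Thu, Sep 20: Sun, Oct 20: Tue, Nov 20: Fri, Dec 20: Sun.
Friday occurs in March, November — 2 months.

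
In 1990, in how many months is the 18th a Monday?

Check the 18th of each month of 1990: Jan 18: Thu, Feb 18: Sun, Mar 18: Sun, Apr 18: Wed, May 18: Fri, Jun 18: Mon, Jul 18: Wed, Aug 18: Sat, Sep 18: Tue, Oct 18: Thu, Nov 18: Sun, Dec 18: Tue.
Monday occurs in June — 1 month.

1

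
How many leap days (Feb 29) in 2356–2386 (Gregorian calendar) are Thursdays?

1

Leap years in 2356–2386: 8 of them.
Feb 29 weekday advances by 5 (mod 7) from one leap year to the next four years later (or differs when a century non-leap intervenes).
Leap-day weekdays: 2356:Wed 2360:Mon 2364:Sat 2368:Thu✓ 2372:Tue 2376:Sun 2380:Fri 2384:Wed
Thursday: 2368 → 1.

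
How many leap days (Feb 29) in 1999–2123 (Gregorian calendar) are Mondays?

Leap years in 1999–2123: 30 of them.
Feb 29 weekday advances by 5 (mod 7) from one leap year to the next four years later (or differs when a century non-leap intervenes).
Leap-day weekdays: 2000:Tue 2004:Sun 2008:Fri 2012:Wed 2016:Mon✓ 2020:Sat 2024:Thu 2028:Tue 2032:Sun 2036:Fri 2040:Wed 2044:Mon✓ 2048:Sat …(4 more)… 2068:Wed 2072:Mon✓ 2076:Sat 2080:Thu 2084:Tue 2088:Sun 2092:Fri 2096:Wed 2104:Fri 2108:Wed 2112:Mon✓ 2116:Sat 2120:Thu
Monday: 2016, 2044, 2072, 2112 → 4.

4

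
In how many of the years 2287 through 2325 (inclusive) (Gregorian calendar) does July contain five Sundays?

July has 31 days; it has five Sundays when Sunday falls among the first (month-length − 28) days — i.e. when July 1 is one of Sunday/Saturday/Friday.
July 1 by year: 2287:Fri✓ 2288:Sun✓ 2289:Mon 2290:Tue 2291:Wed 2292:Fri✓ 2293:Sat✓ 2294:Sun✓ 2295:Mon 2296:Wed 2297:Thu 2298:Fri✓ 2299:Sat✓ 2300:Sun✓ 2301:Mon …(9 more)… 2311:Sat✓ 2312:Mon 2313:Tue 2314:Wed 2315:Thu 2316:Sat✓ 2317:Sun✓ 2318:Mon 2319:Tue 2320:Thu 2321:Fri✓ 2322:Sat✓ 2323:Sun✓ 2324:Tue 2325:Wed
Years with five Sundays: 2287, 2288, 2292, 2293, 2294, 2298, 2299, 2300, 2304, 2305, 2306, 2310, 2311, 2316, 2317, 2321, 2322, 2323 → 18.

18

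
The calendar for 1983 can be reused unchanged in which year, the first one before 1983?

1977

Two years share a calendar iff Jan 1 falls on the same weekday and both are leap or both are common. 1983: Jan 1 is Saturday, common year.
1982: Jan 1 Friday, common
1981: Jan 1 Thursday, common
1980: Jan 1 Tuesday, leap
1979: Jan 1 Monday, common
1978: Jan 1 Sunday, common
1977: Jan 1 Saturday, common
1977 matches on both conditions.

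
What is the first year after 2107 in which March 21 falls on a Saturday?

2111

From one year to the next, a fixed date's weekday advances by 1, or by 2 when a Feb 29 lies between the two dates.
2107: March 21 is Monday.
2108: Wednesday (+2)
2109: Thursday (+1)
2110: Friday (+1)
2111: Saturday (+1)
March 21 falls on a Saturday in 2111.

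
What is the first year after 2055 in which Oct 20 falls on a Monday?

From one year to the next, a fixed date's weekday advances by 1, or by 2 when a Feb 29 lies between the two dates.
2055: October 20 is Wednesday.
2056: Friday (+2)
2057: Saturday (+1)
2058: Sunday (+1)
2059: Monday (+1)
Oct 20 falls on a Monday in 2059.

2059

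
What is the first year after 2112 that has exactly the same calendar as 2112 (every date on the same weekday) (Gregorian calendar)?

2140

Two years share a calendar iff Jan 1 falls on the same weekday and both are leap or both are common. 2112: Jan 1 is Friday, leap year.
2113: Jan 1 Sunday, common
2114: Jan 1 Monday, common
2115: Jan 1 Tuesday, common
2116: Jan 1 Wednesday, leap
2117: Jan 1 Friday, common
2118: Jan 1 Saturday, common
2119: Jan 1 Sunday, common
2120: Jan 1 Monday, leap
2121: Jan 1 Wednesday, common
2122: Jan 1 Thursday, common
2123: Jan 1 Friday, common
2124: Jan 1 Saturday, leap
2125: Jan 1 Monday, common
2126: Jan 1 Tuesday, common
2127: Jan 1 Wednesday, common
2128: Jan 1 Thursday, leap
2129: Jan 1 Saturday, common
2130: Jan 1 Sunday, common
2131: Jan 1 Monday, common
2132: Jan 1 Tuesday, leap
2133: Jan 1 Thursday, common
2134: Jan 1 Friday, common
2135: Jan 1 Saturday, common
2136: Jan 1 Sunday, leap
2137: Jan 1 Tuesday, common
2138: Jan 1 Wednesday, common
2139: Jan 1 Thursday, common
2140: Jan 1 Friday, leap
2140 matches on both conditions.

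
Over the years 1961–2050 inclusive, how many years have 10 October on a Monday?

13

Track 10 October's weekday year by year (advancing +1, or +2 across a Feb 29):
  1961: Tue  1962: Wed (+1)  1963: Thu (+1)  1964: Sat (+2)  1965: Sun (+1)
  1966: Mon (+1) ✓  1967: Tue (+1)  1968: Thu (+2)  1969: Fri (+1)  1970: Sat (+1)
  1971: Sun (+1)  1972: Tue (+2)  1973: Wed (+1)  1974: Thu (+1)  … (62 more years) …
  2037: Sat (+1)  2038: Sun (+1)  2039: Mon (+1) ✓  2040: Wed (+2)  2041: Thu (+1)
  2042: Fri (+1)  2043: Sat (+1)  2044: Mon (+2) ✓  2045: Tue (+1)  2046: Wed (+1)
  2047: Thu (+1)  2048: Sat (+2)  2049: Sun (+1)  2050: Mon (+1) ✓
Monday years: 1966, 1977, 1983, 1988, 1994, 2005, 2011, 2016, 2022, 2033, 2039, 2044, 2050 — 13 in total.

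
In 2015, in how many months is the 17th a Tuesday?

Check the 17th of each month of 2015: Jan 17: Sat, Feb 17: Tue, Mar 17: Tue, Apr 17: Fri, May 17: Sun, Jun 17: Wed, Jul 17: Fri, Aug 17: Mon, Sep 17: Thu, Oct 17: Sat, Nov 17: Tue, Dec 17: Thu.
Tuesday occurs in February, March, November — 3 months.

3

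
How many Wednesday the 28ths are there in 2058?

Check the 28th of each month of 2058: Jan 28: Mon, Feb 28: Thu, Mar 28: Thu, Apr 28: Sun, May 28: Tue, Jun 28: Fri, Jul 28: Sun, Aug 28: Wed, Sep 28: Sat, Oct 28: Mon, Nov 28: Thu, Dec 28: Sat.
Wednesday occurs in August — 1 month.

1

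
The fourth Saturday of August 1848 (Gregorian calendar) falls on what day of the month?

August 1, 1848 is a Tuesday, so the first Saturday is the 5th.
The fourth Saturday is 5 + 21 = 26.

26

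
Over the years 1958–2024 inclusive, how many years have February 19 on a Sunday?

10

Track February 19's weekday year by year (advancing +1, or +2 across a Feb 29):
  1958: Wed  1959: Thu (+1)  1960: Fri (+1)  1961: Sun (+2) ✓  1962: Mon (+1)
  1963: Tue (+1)  1964: Wed (+1)  1965: Fri (+2)  1966: Sat (+1)  1967: Sun (+1) ✓
  1968: Mon (+1)  1969: Wed (+2)  1970: Thu (+1)  1971: Fri (+1)  … (39 more years) …
  2011: Sat (+1)  2012: Sun (+1) ✓  2013: Tue (+2)  2014: Wed (+1)  2015: Thu (+1)
  2016: Fri (+1)  2017: Sun (+2) ✓  2018: Mon (+1)  2019: Tue (+1)  2020: Wed (+1)
  2021: Fri (+2)  2022: Sat (+1)  2023: Sun (+1) ✓  2024: Mon (+1)
Sunday years: 1961, 1967, 1978, 1984, 1989, 1995, 2006, 2012, 2017, 2023 — 10 in total.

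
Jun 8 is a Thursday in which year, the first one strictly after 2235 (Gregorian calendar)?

2237

From one year to the next, a fixed date's weekday advances by 1, or by 2 when a Feb 29 lies between the two dates.
2235: June 8 is Monday.
2236: Wednesday (+2)
2237: Thursday (+1)
Jun 8 falls on a Thursday in 2237.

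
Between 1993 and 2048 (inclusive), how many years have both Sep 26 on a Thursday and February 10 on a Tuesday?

Check each year's weekday for Sep 26 and February 10:
  1993: Sun/Wed  1994: Mon/Thu  1995: Tue/Fri  1996: Thu/Sat  1997: Fri/Mon  1998: Sat/Tue  1999: Sun/Wed  2000: Tue/Thu  2001: Wed/Sat  2002: Thu/Sun  2003: Fri/Mon  2004: Sun/Tue  2005: Mon/Thu  2006: Tue/Fri  …(28 more)…  2035: Wed/Sat  2036: Fri/Sun  2037: Sat/Tue  2038: Sun/Wed  2039: Mon/Thu  2040: Wed/Fri  2041: Thu/Sun  2042: Fri/Mon  2043: Sat/Tue  2044: Mon/Wed  2045: Tue/Fri  2046: Wed/Sat  2047: Thu/Sun  2048: Sat/Mon
Both conditions hold in: no year — 0.

0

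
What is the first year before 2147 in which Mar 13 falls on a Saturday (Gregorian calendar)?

From one year to the next, a fixed date's weekday advances by 1, or by 2 when a Feb 29 lies between the two dates.
2147: March 13 is Monday.
2146: Sunday (−1)
2145: Saturday (−1)
Mar 13 falls on a Saturday in 2145.

2145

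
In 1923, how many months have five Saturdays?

A month of length L has five Saturdays iff its first Saturday is on day ≤ L−28 (so day 1–3 in a 31-day month, 1–2 in a 30-day month, day 1 in a leap February).
Checking each month of 1923: Jan starts Mon (31d); Feb starts Thu (28d); Mar starts Thu (31d) ✓; Apr starts Sun (30d); May starts Tue (31d); Jun starts Fri (30d) ✓; Jul starts Sun (31d); Aug starts Wed (31d); Sep starts Sat (30d) ✓; Oct starts Mon (31d); Nov starts Thu (30d); Dec starts Sat (31d) ✓.
Five-Saturday months: March, June, September, December → 4.

4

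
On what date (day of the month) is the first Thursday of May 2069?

May 1, 2069 is a Wednesday, so the first Thursday is the 2nd.
The first Thursday is 2 + 0 = 2.

2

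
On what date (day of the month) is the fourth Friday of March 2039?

25

March 1, 2039 is a Tuesday, so the first Friday is the 4th.
The fourth Friday is 4 + 21 = 25.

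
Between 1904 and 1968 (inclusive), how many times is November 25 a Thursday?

9

Track November 25's weekday year by year (advancing +1, or +2 across a Feb 29):
  1904: Fri  1905: Sat (+1)  1906: Sun (+1)  1907: Mon (+1)  1908: Wed (+2)
  1909: Thu (+1) ✓  1910: Fri (+1)  1911: Sat (+1)  1912: Mon (+2)  1913: Tue (+1)
  1914: Wed (+1)  1915: Thu (+1) ✓  1916: Sat (+2)  1917: Sun (+1)  … (37 more years) …
  1955: Fri (+1)  1956: Sun (+2)  1957: Mon (+1)  1958: Tue (+1)  1959: Wed (+1)
  1960: Fri (+2)  1961: Sat (+1)  1962: Sun (+1)  1963: Mon (+1)  1964: Wed (+2)
  1965: Thu (+1) ✓  1966: Fri (+1)  1967: Sat (+1)  1968: Mon (+2)
Thursday years: 1909, 1915, 1920, 1926, 1937, 1943, 1948, 1954, 1965 — 9 in total.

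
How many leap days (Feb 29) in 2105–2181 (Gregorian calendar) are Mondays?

3

Leap years in 2105–2181: 19 of them.
Feb 29 weekday advances by 5 (mod 7) from one leap year to the next four years later (or differs when a century non-leap intervenes).
Leap-day weekdays: 2108:Wed 2112:Mon✓ 2116:Sat 2120:Thu 2124:Tue 2128:Sun 2132:Fri 2136:Wed 2140:Mon✓ 2144:Sat 2148:Thu 2152:Tue 2156:Sun 2160:Fri 2164:Wed 2168:Mon✓ 2172:Sat 2176:Thu 2180:Tue
Monday: 2112, 2140, 2168 → 3.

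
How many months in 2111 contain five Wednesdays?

4

A month of length L has five Wednesdays iff its first Wednesday is on day ≤ L−28 (so day 1–3 in a 31-day month, 1–2 in a 30-day month, day 1 in a leap February).
Checking each month of 2111: Jan starts Thu (31d); Feb starts Sun (28d); Mar starts Sun (31d); Apr starts Wed (30d) ✓; May starts Fri (31d); Jun starts Mon (30d); Jul starts Wed (31d) ✓; Aug starts Sat (31d); Sep starts Tue (30d) ✓; Oct starts Thu (31d); Nov starts Sun (30d); Dec starts Tue (31d) ✓.
Five-Wednesday months: April, July, September, December → 4.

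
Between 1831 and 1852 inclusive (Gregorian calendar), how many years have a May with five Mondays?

May has 31 days; it has five Mondays when Monday falls among the first (month-length − 28) days — i.e. when May 1 is one of Monday/Sunday/Saturday.
May 1 by year: 1831:Sun✓ 1832:Tue 1833:Wed 1834:Thu 1835:Fri 1836:Sun✓ 1837:Mon✓ 1838:Tue 1839:Wed 1840:Fri 1841:Sat✓ 1842:Sun✓ 1843:Mon✓ 1844:Wed 1845:Thu 1846:Fri 1847:Sat✓ 1848:Mon✓ 1849:Tue 1850:Wed 1851:Thu 1852:Sat✓
Years with five Mondays: 1831, 1836, 1837, 1841, 1842, 1843, 1847, 1848, 1852 → 9.

9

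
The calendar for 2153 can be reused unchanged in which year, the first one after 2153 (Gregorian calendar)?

Two years share a calendar iff Jan 1 falls on the same weekday and both are leap or both are common. 2153: Jan 1 is Monday, common year.
2154: Jan 1 Tuesday, common
2155: Jan 1 Wednesday, common
2156: Jan 1 Thursday, leap
2157: Jan 1 Saturday, common
2158: Jan 1 Sunday, common
2159: Jan 1 Monday, common
2159 matches on both conditions.

2159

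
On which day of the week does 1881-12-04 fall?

Sunday

January 1, 1881 is a Saturday.
December 4 is day 338 of the year, i.e. 337 days after Jan 1.
337 mod 7 = 1, so advance 1 weekday from Saturday: Sunday.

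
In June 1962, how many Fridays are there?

5

June 1962 has 30 days and begins on Friday.
The first Friday is June 1.
Fridays fall on 1, 8, 15, 22, 29 — that's 5.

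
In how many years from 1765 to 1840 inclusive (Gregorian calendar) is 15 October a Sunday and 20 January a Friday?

8

Check each year's weekday for 15 October and 20 January:
  1765: Tue/Sun  1766: Wed/Mon  1767: Thu/Tue  1768: Sat/Wed  1769: Sun/Fri ✓  1770: Mon/Sat  1771: Tue/Sun  1772: Thu/Mon  1773: Fri/Wed  1774: Sat/Thu  1775: Sun/Fri ✓  1776: Tue/Sat  1777: Wed/Mon  1778: Thu/Tue  …(48 more)…  1827: Mon/Sat  1828: Wed/Sun  1829: Thu/Tue  1830: Fri/Wed  1831: Sat/Thu  1832: Mon/Fri  1833: Tue/Sun  1834: Wed/Mon  1835: Thu/Tue  1836: Sat/Wed  1837: Sun/Fri ✓  1838: Mon/Sat  1839: Tue/Sun  1840: Thu/Mon
Both conditions hold in: 1769, 1775, 1786, 1797, 1809, 1815, 1826, 1837 — 8.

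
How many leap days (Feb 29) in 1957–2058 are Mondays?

Leap years in 1957–2058: 25 of them.
Feb 29 weekday advances by 5 (mod 7) from one leap year to the next four years later (or differs when a century non-leap intervenes).
Leap-day weekdays: 1960:Mon✓ 1964:Sat 1968:Thu 1972:Tue 1976:Sun 1980:Fri 1984:Wed 1988:Mon✓ 1992:Sat 1996:Thu 2000:Tue 2004:Sun 2008:Fri 2012:Wed 2016:Mon✓ 2020:Sat 2024:Thu 2028:Tue 2032:Sun 2036:Fri 2040:Wed 2044:Mon✓ 2048:Sat 2052:Thu 2056:Tue
Monday: 1960, 1988, 2016, 2044 → 4.

4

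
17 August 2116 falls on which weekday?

Monday

January 1, 2116 is a Wednesday.
August 17 is day 230 of the year, i.e. 229 days after Jan 1.
229 mod 7 = 5, so advance 5 weekdays from Wednesday: Monday.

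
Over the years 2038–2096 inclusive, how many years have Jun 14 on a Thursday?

Track Jun 14's weekday year by year (advancing +1, or +2 across a Feb 29):
  2038: Mon  2039: Tue (+1)  2040: Thu (+2) ✓  2041: Fri (+1)  2042: Sat (+1)
  2043: Sun (+1)  2044: Tue (+2)  2045: Wed (+1)  2046: Thu (+1) ✓  2047: Fri (+1)
  2048: Sun (+2)  2049: Mon (+1)  2050: Tue (+1)  2051: Wed (+1)  … (31 more years) …
  2083: Mon (+1)  2084: Wed (+2)  2085: Thu (+1) ✓  2086: Fri (+1)  2087: Sat (+1)
  2088: Mon (+2)  2089: Tue (+1)  2090: Wed (+1)  2091: Thu (+1) ✓  2092: Sat (+2)
  2093: Sun (+1)  2094: Mon (+1)  2095: Tue (+1)  2096: Thu (+2) ✓
Thursday years: 2040, 2046, 2057, 2063, 2068, 2074, 2085, 2091, 2096 — 9 in total.

9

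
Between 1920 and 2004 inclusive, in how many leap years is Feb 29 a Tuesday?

Leap years in 1920–2004: 22 of them.
Feb 29 weekday advances by 5 (mod 7) from one leap year to the next four years later (or differs when a century non-leap intervenes).
Leap-day weekdays: 1920:Sun 1924:Fri 1928:Wed 1932:Mon 1936:Sat 1940:Thu 1944:Tue✓ 1948:Sun 1952:Fri 1956:Wed 1960:Mon 1964:Sat 1968:Thu 1972:Tue✓ 1976:Sun 1980:Fri 1984:Wed 1988:Mon 1992:Sat 1996:Thu 2000:Tue✓ 2004:Sun
Tuesday: 1944, 1972, 2000 → 3.

3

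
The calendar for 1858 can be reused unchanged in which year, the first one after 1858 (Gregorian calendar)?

Two years share a calendar iff Jan 1 falls on the same weekday and both are leap or both are common. 1858: Jan 1 is Friday, common year.
1859: Jan 1 Saturday, common
1860: Jan 1 Sunday, leap
1861: Jan 1 Tuesday, common
1862: Jan 1 Wednesday, common
1863: Jan 1 Thursday, common
1864: Jan 1 Friday, leap
1865: Jan 1 Sunday, common
1866: Jan 1 Monday, common
1867: Jan 1 Tuesday, common
1868: Jan 1 Wednesday, leap
1869: Jan 1 Friday, common
1869 matches on both conditions.

1869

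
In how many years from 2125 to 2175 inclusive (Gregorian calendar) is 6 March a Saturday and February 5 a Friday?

Check each year's weekday for 6 March and February 5:
  2125: Tue/Mon  2126: Wed/Tue  2127: Thu/Wed  2128: Sat/Thu  2129: Sun/Sat  2130: Mon/Sun  2131: Tue/Mon  2132: Thu/Tue  2133: Fri/Thu  2134: Sat/Fri ✓  2135: Sun/Sat  2136: Tue/Sun  2137: Wed/Tue  2138: Thu/Wed  …(23 more)…  2162: Sat/Fri ✓  2163: Sun/Sat  2164: Tue/Sun  2165: Wed/Tue  2166: Thu/Wed  2167: Fri/Thu  2168: Sun/Fri  2169: Mon/Sun  2170: Tue/Mon  2171: Wed/Tue  2172: Fri/Wed  2173: Sat/Fri ✓  2174: Sun/Sat  2175: Mon/Sun
Both conditions hold in: 2134, 2145, 2151, 2162, 2173 — 5.

5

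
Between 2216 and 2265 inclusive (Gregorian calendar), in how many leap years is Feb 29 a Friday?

Leap years in 2216–2265: 13 of them.
Feb 29 weekday advances by 5 (mod 7) from one leap year to the next four years later (or differs when a century non-leap intervenes).
Leap-day weekdays: 2216:Thu 2220:Tue 2224:Sun 2228:Fri✓ 2232:Wed 2236:Mon 2240:Sat 2244:Thu 2248:Tue 2252:Sun 2256:Fri✓ 2260:Wed 2264:Mon
Friday: 2228, 2256 → 2.

2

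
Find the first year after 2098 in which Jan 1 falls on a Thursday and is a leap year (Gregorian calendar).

Jan 1 advances by 2 weekdays after a leap year and by 1 after a common year.
2098: Jan 1 is Wednesday.
2099: Thursday
2100: Friday
2101: Saturday
2102: Sunday
2103: Monday
2104: Tuesday (leap)
2105: Thursday
2106: Friday
2107: Saturday
2108: Sunday (leap)
2109: Tuesday
2110: Wednesday
2111: Thursday
2112: Friday (leap)
2113: Sunday
2114: Monday
2115: Tuesday
2116: Wednesday (leap)
2117: Friday
2118: Saturday
2119: Sunday
2120: Monday (leap)
2121: Wednesday
2122: Thursday
2123: Friday
2124: Saturday (leap)
2125: Monday
2126: Tuesday
2127: Wednesday
2128: Thursday (leap)
2128 begins on a Thursday and is a leap year.

2128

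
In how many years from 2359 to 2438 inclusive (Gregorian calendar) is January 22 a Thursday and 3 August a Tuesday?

3

Check each year's weekday for January 22 and 3 August:
  2359: Thu/Mon  2360: Fri/Wed  2361: Sun/Thu  2362: Mon/Fri  2363: Tue/Sat  2364: Wed/Mon  2365: Fri/Tue  2366: Sat/Wed  2367: Sun/Thu  2368: Mon/Sat  2369: Wed/Sun  2370: Thu/Mon  2371: Fri/Tue  2372: Sat/Thu  …(52 more)…  2425: Wed/Sun  2426: Thu/Mon  2427: Fri/Tue  2428: Sat/Thu  2429: Mon/Fri  2430: Tue/Sat  2431: Wed/Sun  2432: Thu/Tue ✓  2433: Sat/Wed  2434: Sun/Thu  2435: Mon/Fri  2436: Tue/Sun  2437: Thu/Mon  2438: Fri/Tue
Both conditions hold in: 2376, 2404, 2432 — 3.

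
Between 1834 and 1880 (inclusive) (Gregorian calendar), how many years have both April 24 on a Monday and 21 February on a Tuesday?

5

Check each year's weekday for April 24 and 21 February:
  1834: Thu/Fri  1835: Fri/Sat  1836: Sun/Sun  1837: Mon/Tue ✓  1838: Tue/Wed  1839: Wed/Thu  1840: Fri/Fri  1841: Sat/Sun  1842: Sun/Mon  1843: Mon/Tue ✓  1844: Wed/Wed  1845: Thu/Fri  1846: Fri/Sat  1847: Sat/Sun  …(19 more)…  1867: Wed/Thu  1868: Fri/Fri  1869: Sat/Sun  1870: Sun/Mon  1871: Mon/Tue ✓  1872: Wed/Wed  1873: Thu/Fri  1874: Fri/Sat  1875: Sat/Sun  1876: Mon/Mon  1877: Tue/Wed  1878: Wed/Thu  1879: Thu/Fri  1880: Sat/Sat
Both conditions hold in: 1837, 1843, 1854, 1865, 1871 — 5.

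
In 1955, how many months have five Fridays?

4

A month of length L has five Fridays iff its first Friday is on day ≤ L−28 (so day 1–3 in a 31-day month, 1–2 in a 30-day month, day 1 in a leap February).
Checking each month of 1955: Jan starts Sat (31d); Feb starts Tue (28d); Mar starts Tue (31d); Apr starts Fri (30d) ✓; May starts Sun (31d); Jun starts Wed (30d); Jul starts Fri (31d) ✓; Aug starts Mon (31d); Sep starts Thu (30d) ✓; Oct starts Sat (31d); Nov starts Tue (30d); Dec starts Thu (31d) ✓.
Five-Friday months: April, July, September, December → 4.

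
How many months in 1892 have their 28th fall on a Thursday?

Check the 28th of each month of 1892: Jan 28: Thu, Feb 28: Sun, Mar 28: Mon, Apr 28: Thu, May 28: Sat, Jun 28: Tue, Jul 28: Thu, Aug 28: Sun, Sep 28: Wed, Oct 28: Fri, Nov 28: Mon, Dec 28: Wed.
Thursday occurs in January, April, July — 3 months.

3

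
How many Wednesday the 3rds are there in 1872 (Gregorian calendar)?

Check the 3rd of each month of 1872: Jan 3: Wed, Feb 3: Sat, Mar 3: Sun, Apr 3: Wed, May 3: Fri, Jun 3: Mon, Jul 3: Wed, Aug 3: Sat, Sep 3: Tue, Oct 3: Thu, Nov 3: Sun, Dec 3: Tue.
Wednesday occurs in January, April, July — 3 months.

3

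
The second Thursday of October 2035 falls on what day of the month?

October 1, 2035 is a Monday, so the first Thursday is the 4th.
The second Thursday is 4 + 7 = 11.

11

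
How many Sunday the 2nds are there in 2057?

2

Check the 2nd of each month of 2057: Jan 2: Tue, Feb 2: Fri, Mar 2: Fri, Apr 2: Mon, May 2: Wed, Jun 2: Sat, Jul 2: Mon, Aug 2: Thu, Sep 2: Sun, Oct 2: Tue, Nov 2: Fri, Dec 2: Sun.
Sunday occurs in September, December — 2 months.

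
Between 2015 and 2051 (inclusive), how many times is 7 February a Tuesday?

6

Track 7 February's weekday year by year (advancing +1, or +2 across a Feb 29):
  2015: Sat  2016: Sun (+1)  2017: Tue (+2) ✓  2018: Wed (+1)  2019: Thu (+1)
  2020: Fri (+1)  2021: Sun (+2)  2022: Mon (+1)  2023: Tue (+1) ✓  2024: Wed (+1)
  2025: Fri (+2)  2026: Sat (+1)  2027: Sun (+1)  2028: Mon (+1)  … (9 more years) …
  2038: Sun (+1)  2039: Mon (+1)  2040: Tue (+1) ✓  2041: Thu (+2)  2042: Fri (+1)
  2043: Sat (+1)  2044: Sun (+1)  2045: Tue (+2) ✓  2046: Wed (+1)  2047: Thu (+1)
  2048: Fri (+1)  2049: Sun (+2)  2050: Mon (+1)  2051: Tue (+1) ✓
Tuesday years: 2017, 2023, 2034, 2040, 2045, 2051 — 6 in total.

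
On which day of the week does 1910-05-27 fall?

Friday

January 1, 1910 is a Saturday.
May 27 is day 147 of the year, i.e. 146 days after Jan 1.
146 mod 7 = 6, so advance 6 weekdays from Saturday: Friday.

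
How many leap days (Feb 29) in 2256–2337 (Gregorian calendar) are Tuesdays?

2

Leap years in 2256–2337: 20 of them.
Feb 29 weekday advances by 5 (mod 7) from one leap year to the next four years later (or differs when a century non-leap intervenes).
Leap-day weekdays: 2256:Fri 2260:Wed 2264:Mon 2268:Sat 2272:Thu 2276:Tue✓ 2280:Sun 2284:Fri 2288:Wed 2292:Mon 2296:Sat 2304:Mon 2308:Sat 2312:Thu 2316:Tue✓ 2320:Sun 2324:Fri 2328:Wed 2332:Mon 2336:Sat
Tuesday: 2276, 2316 → 2.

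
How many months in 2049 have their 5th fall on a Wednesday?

Check the 5th of each month of 2049: Jan 5: Tue, Feb 5: Fri, Mar 5: Fri, Apr 5: Mon, May 5: Wed, Jun 5: Sat, Jul 5: Mon, Aug 5: Thu, Sep 5: Sun, Oct 5: Tue, Nov 5: Fri, Dec 5: Sun.
Wednesday occurs in May — 1 month.

1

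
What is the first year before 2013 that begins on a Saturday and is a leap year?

2000

Jan 1 advances by 2 weekdays after a leap year and by 1 after a common year.
2013: Jan 1 is Tuesday.
2012: Sunday (leap)
2011: Saturday
2010: Friday
2009: Thursday
2008: Tuesday (leap)
2007: Monday
2006: Sunday
2005: Saturday
2004: Thursday (leap)
2003: Wednesday
2002: Tuesday
2001: Monday
2000: Saturday (leap)
2000 begins on a Saturday and is a leap year.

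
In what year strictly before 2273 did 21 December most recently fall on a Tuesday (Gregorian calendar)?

From one year to the next, a fixed date's weekday advances by 1, or by 2 when a Feb 29 lies between the two dates.
2273: December 21 is Sunday.
2272: Saturday (−1)
2271: Thursday (−2)
2270: Wednesday (−1)
2269: Tuesday (−1)
21 December falls on a Tuesday in 2269.

2269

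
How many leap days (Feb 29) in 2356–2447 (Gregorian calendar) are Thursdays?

3

Leap years in 2356–2447: 23 of them.
Feb 29 weekday advances by 5 (mod 7) from one leap year to the next four years later (or differs when a century non-leap intervenes).
Leap-day weekdays: 2356:Wed 2360:Mon 2364:Sat 2368:Thu✓ 2372:Tue 2376:Sun 2380:Fri 2384:Wed 2388:Mon 2392:Sat 2396:Thu✓ 2400:Tue 2404:Sun 2408:Fri 2412:Wed 2416:Mon 2420:Sat 2424:Thu✓ 2428:Tue 2432:Sun 2436:Fri 2440:Wed 2444:Mon
Thursday: 2368, 2396, 2424 → 3.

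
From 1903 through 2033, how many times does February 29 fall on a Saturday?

5

Leap years in 1903–2033: 33 of them.
Feb 29 weekday advances by 5 (mod 7) from one leap year to the next four years later (or differs when a century non-leap intervenes).
Leap-day weekdays: 1904:Mon 1908:Sat✓ 1912:Thu 1916:Tue 1920:Sun 1924:Fri 1928:Wed 1932:Mon 1936:Sat✓ 1940:Thu 1944:Tue 1948:Sun 1952:Fri …(7 more)… 1984:Wed 1988:Mon 1992:Sat✓ 1996:Thu 2000:Tue 2004:Sun 2008:Fri 2012:Wed 2016:Mon 2020:Sat✓ 2024:Thu 2028:Tue 2032:Sun
Saturday: 1908, 1936, 1964, 1992, 2020 → 5.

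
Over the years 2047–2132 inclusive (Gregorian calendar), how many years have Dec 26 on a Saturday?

12

Track Dec 26's weekday year by year (advancing +1, or +2 across a Feb 29):
  2047: Thu  2048: Sat (+2) ✓  2049: Sun (+1)  2050: Mon (+1)  2051: Tue (+1)
  2052: Thu (+2)  2053: Fri (+1)  2054: Sat (+1) ✓  2055: Sun (+1)  2056: Tue (+2)
  2057: Wed (+1)  2058: Thu (+1)  2059: Fri (+1)  2060: Sun (+2)  … (58 more years) …
  2119: Tue (+1)  2120: Thu (+2)  2121: Fri (+1)  2122: Sat (+1) ✓  2123: Sun (+1)
  2124: Tue (+2)  2125: Wed (+1)  2126: Thu (+1)  2127: Fri (+1)  2128: Sun (+2)
  2129: Mon (+1)  2130: Tue (+1)  2131: Wed (+1)  2132: Fri (+2)
Saturday years: 2048, 2054, 2065, 2071, 2076, 2082, 2093, 2099, 2105, 2111, 2116, 2122 — 12 in total.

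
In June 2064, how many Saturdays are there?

4

June 2064 has 30 days and begins on Sunday.
The first Saturday is June 7.
Saturdays fall on 7, 14, 21, 28 — that's 4.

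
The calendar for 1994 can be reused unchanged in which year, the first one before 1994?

Two years share a calendar iff Jan 1 falls on the same weekday and both are leap or both are common. 1994: Jan 1 is Saturday, common year.
1993: Jan 1 Friday, common
1992: Jan 1 Wednesday, leap
1991: Jan 1 Tuesday, common
1990: Jan 1 Monday, common
1989: Jan 1 Sunday, common
1988: Jan 1 Friday, leap
1987: Jan 1 Thursday, common
1986: Jan 1 Wednesday, common
1985: Jan 1 Tuesday, common
1984: Jan 1 Sunday, leap
1983: Jan 1 Saturday, common
1983 matches on both conditions.

1983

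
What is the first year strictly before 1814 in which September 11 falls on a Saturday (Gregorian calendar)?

From one year to the next, a fixed date's weekday advances by 1, or by 2 when a Feb 29 lies between the two dates.
1814: September 11 is Sunday.
1813: Saturday (−1)
September 11 falls on a Saturday in 1813.

1813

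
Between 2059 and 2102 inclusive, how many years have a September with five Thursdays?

14

September has 30 days; it has five Thursdays when Thursday falls among the first (month-length − 28) days — i.e. when September 1 is one of Thursday/Wednesday.
September 1 by year: 2059:Mon 2060:Wed✓ 2061:Thu✓ 2062:Fri 2063:Sat 2064:Mon 2065:Tue 2066:Wed✓ 2067:Thu✓ 2068:Sat 2069:Sun 2070:Mon 2071:Tue 2072:Thu✓ 2073:Fri …(14 more)… 2088:Wed✓ 2089:Thu✓ 2090:Fri 2091:Sat 2092:Mon 2093:Tue 2094:Wed✓ 2095:Thu✓ 2096:Sat 2097:Sun 2098:Mon 2099:Tue 2100:Wed✓ 2101:Thu✓ 2102:Fri
Years with five Thursdays: 2060, 2061, 2066, 2067, 2072, 2077, 2078, 2083, 2088, 2089, 2094, 2095, 2100, 2101 → 14.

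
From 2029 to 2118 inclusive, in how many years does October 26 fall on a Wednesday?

14

Track October 26's weekday year by year (advancing +1, or +2 across a Feb 29):
  2029: Fri  2030: Sat (+1)  2031: Sun (+1)  2032: Tue (+2)  2033: Wed (+1) ✓
  2034: Thu (+1)  2035: Fri (+1)  2036: Sun (+2)  2037: Mon (+1)  2038: Tue (+1)
  2039: Wed (+1) ✓  2040: Fri (+2)  2041: Sat (+1)  2042: Sun (+1)  … (62 more years) …
  2105: Mon (+1)  2106: Tue (+1)  2107: Wed (+1) ✓  2108: Fri (+2)  2109: Sat (+1)
  2110: Sun (+1)  2111: Mon (+1)  2112: Wed (+2) ✓  2113: Thu (+1)  2114: Fri (+1)
  2115: Sat (+1)  2116: Mon (+2)  2117: Tue (+1)  2118: Wed (+1) ✓
Wednesday years: 2033, 2039, 2044, 2050, 2061, 2067, 2072, 2078, 2089, 2095, 2101, 2107, 2112, 2118 — 14 in total.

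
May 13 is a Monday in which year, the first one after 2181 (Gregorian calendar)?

From one year to the next, a fixed date's weekday advances by 1, or by 2 when a Feb 29 lies between the two dates.
2181: May 13 is Sunday.
2182: Monday (+1)
May 13 falls on a Monday in 2182.

2182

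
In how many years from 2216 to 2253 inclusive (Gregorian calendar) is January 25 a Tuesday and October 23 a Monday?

Check each year's weekday for January 25 and October 23:
  2216: Thu/Wed  2217: Sat/Thu  2218: Sun/Fri  2219: Mon/Sat  2220: Tue/Mon ✓  2221: Thu/Tue  2222: Fri/Wed  2223: Sat/Thu  2224: Sun/Sat  2225: Tue/Sun  2226: Wed/Mon  2227: Thu/Tue  2228: Fri/Thu  2229: Sun/Fri  …(10 more)…  2240: Sat/Fri  2241: Mon/Sat  2242: Tue/Sun  2243: Wed/Mon  2244: Thu/Wed  2245: Sat/Thu  2246: Sun/Fri  2247: Mon/Sat  2248: Tue/Mon ✓  2249: Thu/Tue  2250: Fri/Wed  2251: Sat/Thu  2252: Sun/Sat  2253: Tue/Sun
Both conditions hold in: 2220, 2248 — 2.

2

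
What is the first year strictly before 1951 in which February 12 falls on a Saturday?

1949

From one year to the next, a fixed date's weekday advances by 1, or by 2 when a Feb 29 lies between the two dates.
1951: February 12 is Monday.
1950: Sunday (−1)
1949: Saturday (−1)
February 12 falls on a Saturday in 1949.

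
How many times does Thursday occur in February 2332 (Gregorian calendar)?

4

February 2332 has 29 days and begins on Monday.
The first Thursday is February 4.
Thursdays fall on 4, 11, 18, 25 — that's 4.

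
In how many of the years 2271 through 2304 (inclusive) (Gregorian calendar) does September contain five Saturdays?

10

September has 30 days; it has five Saturdays when Saturday falls among the first (month-length − 28) days — i.e. when September 1 is one of Saturday/Friday.
September 1 by year: 2271:Fri✓ 2272:Sun 2273:Mon 2274:Tue 2275:Wed 2276:Fri✓ 2277:Sat✓ 2278:Sun 2279:Mon 2280:Wed 2281:Thu 2282:Fri✓ 2283:Sat✓ 2284:Mon 2285:Tue …(4 more)… 2290:Mon 2291:Tue 2292:Thu 2293:Fri✓ 2294:Sat✓ 2295:Sun 2296:Tue 2297:Wed 2298:Thu 2299:Fri✓ 2300:Sat✓ 2301:Sun 2302:Mon 2303:Tue 2304:Thu
Years with five Saturdays: 2271, 2276, 2277, 2282, 2283, 2288, 2293, 2294, 2299, 2300 → 10.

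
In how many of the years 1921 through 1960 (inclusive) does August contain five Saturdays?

17

August has 31 days; it has five Saturdays when Saturday falls among the first (month-length − 28) days — i.e. when August 1 is one of Saturday/Friday/Thursday.
August 1 by year: 1921:Mon 1922:Tue 1923:Wed 1924:Fri✓ 1925:Sat✓ 1926:Sun 1927:Mon 1928:Wed 1929:Thu✓ 1930:Fri✓ 1931:Sat✓ 1932:Mon 1933:Tue 1934:Wed 1935:Thu✓ …(10 more)… 1946:Thu✓ 1947:Fri✓ 1948:Sun 1949:Mon 1950:Tue 1951:Wed 1952:Fri✓ 1953:Sat✓ 1954:Sun 1955:Mon 1956:Wed 1957:Thu✓ 1958:Fri✓ 1959:Sat✓ 1960:Mon
Years with five Saturdays: 1924, 1925, 1929, 1930, 1931, 1935, 1936, 1940, 1941, 1942, 1946, 1947, 1952, 1953, 1957, 1958, 1959 → 17.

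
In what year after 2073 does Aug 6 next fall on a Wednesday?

From one year to the next, a fixed date's weekday advances by 1, or by 2 when a Feb 29 lies between the two dates.
2073: August 6 is Sunday.
2074: Monday (+1)
2075: Tuesday (+1)
2076: Thursday (+2)
2077: Friday (+1)
2078: Saturday (+1)
2079: Sunday (+1)
2080: Tuesday (+2)
2081: Wednesday (+1)
Aug 6 falls on a Wednesday in 2081.

2081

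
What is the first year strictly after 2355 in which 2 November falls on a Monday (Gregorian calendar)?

From one year to the next, a fixed date's weekday advances by 1, or by 2 when a Feb 29 lies between the two dates.
2355: November 2 is Wednesday.
2356: Friday (+2)
2357: Saturday (+1)
2358: Sunday (+1)
2359: Monday (+1)
2 November falls on a Monday in 2359.

2359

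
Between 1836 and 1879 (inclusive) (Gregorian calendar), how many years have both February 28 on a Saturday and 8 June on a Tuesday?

Check each year's weekday for February 28 and 8 June:
  1836: Sun/Wed  1837: Tue/Thu  1838: Wed/Fri  1839: Thu/Sat  1840: Fri/Mon  1841: Sun/Tue  1842: Mon/Wed  1843: Tue/Thu  1844: Wed/Sat  1845: Fri/Sun  1846: Sat/Mon  1847: Sun/Tue  1848: Mon/Thu  1849: Wed/Fri  …(16 more)…  1866: Wed/Fri  1867: Thu/Sat  1868: Fri/Mon  1869: Sun/Tue  1870: Mon/Wed  1871: Tue/Thu  1872: Wed/Sat  1873: Fri/Sun  1874: Sat/Mon  1875: Sun/Tue  1876: Mon/Thu  1877: Wed/Fri  1878: Thu/Sat  1879: Fri/Sun
Both conditions hold in: 1852 — 1.

1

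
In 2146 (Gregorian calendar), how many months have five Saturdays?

A month of length L has five Saturdays iff its first Saturday is on day ≤ L−28 (so day 1–3 in a 31-day month, 1–2 in a 30-day month, day 1 in a leap February).
Checking each month of 2146: Jan starts Sat (31d) ✓; Feb starts Tue (28d); Mar starts Tue (31d); Apr starts Fri (30d) ✓; May starts Sun (31d); Jun starts Wed (30d); Jul starts Fri (31d) ✓; Aug starts Mon (31d); Sep starts Thu (30d); Oct starts Sat (31d) ✓; Nov starts Tue (30d); Dec starts Thu (31d) ✓.
Five-Saturday months: January, April, July, October, December → 5.

5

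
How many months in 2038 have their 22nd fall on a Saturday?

Check the 22nd of each month of 2038: Jan 22: Fri, Feb 22: Mon, Mar 22: Mon, Apr 22: Thu, May 22: Sat, Jun 22: Tue, Jul 22: Thu, Aug 22: Sun, Sep 22: Wed, Oct 22: Fri, Nov 22: Mon, Dec 22: Wed.
Saturday occurs in May — 1 month.

1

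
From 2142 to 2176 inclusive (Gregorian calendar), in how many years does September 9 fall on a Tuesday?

Track September 9's weekday year by year (advancing +1, or +2 across a Feb 29):
  2142: Sun  2143: Mon (+1)  2144: Wed (+2)  2145: Thu (+1)  2146: Fri (+1)
  2147: Sat (+1)  2148: Mon (+2)  2149: Tue (+1) ✓  2150: Wed (+1)  2151: Thu (+1)
  2152: Sat (+2)  2153: Sun (+1)  2154: Mon (+1)  2155: Tue (+1) ✓  … (7 more years) …
  2163: Fri (+1)  2164: Sun (+2)  2165: Mon (+1)  2166: Tue (+1) ✓  2167: Wed (+1)
  2168: Fri (+2)  2169: Sat (+1)  2170: Sun (+1)  2171: Mon (+1)  2172: Wed (+2)
  2173: Thu (+1)  2174: Fri (+1)  2175: Sat (+1)  2176: Mon (+2)
Tuesday years: 2149, 2155, 2160, 2166 — 4 in total.

4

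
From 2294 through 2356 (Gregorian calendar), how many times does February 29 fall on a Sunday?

2

Leap years in 2294–2356: 15 of them.
Feb 29 weekday advances by 5 (mod 7) from one leap year to the next four years later (or differs when a century non-leap intervenes).
Leap-day weekdays: 2296:Sat 2304:Mon 2308:Sat 2312:Thu 2316:Tue 2320:Sun✓ 2324:Fri 2328:Wed 2332:Mon 2336:Sat 2340:Thu 2344:Tue 2348:Sun✓ 2352:Fri 2356:Wed
Sunday: 2320, 2348 → 2.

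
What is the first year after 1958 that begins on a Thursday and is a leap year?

Jan 1 advances by 2 weekdays after a leap year and by 1 after a common year.
1958: Jan 1 is Wednesday.
1959: Thursday
1960: Friday (leap)
1961: Sunday
1962: Monday
1963: Tuesday
1964: Wednesday (leap)
1965: Friday
1966: Saturday
1967: Sunday
1968: Monday (leap)
1969: Wednesday
1970: Thursday
1971: Friday
1972: Saturday (leap)
1973: Monday
1974: Tuesday
1975: Wednesday
1976: Thursday (leap)
1976 begins on a Thursday and is a leap year.

1976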